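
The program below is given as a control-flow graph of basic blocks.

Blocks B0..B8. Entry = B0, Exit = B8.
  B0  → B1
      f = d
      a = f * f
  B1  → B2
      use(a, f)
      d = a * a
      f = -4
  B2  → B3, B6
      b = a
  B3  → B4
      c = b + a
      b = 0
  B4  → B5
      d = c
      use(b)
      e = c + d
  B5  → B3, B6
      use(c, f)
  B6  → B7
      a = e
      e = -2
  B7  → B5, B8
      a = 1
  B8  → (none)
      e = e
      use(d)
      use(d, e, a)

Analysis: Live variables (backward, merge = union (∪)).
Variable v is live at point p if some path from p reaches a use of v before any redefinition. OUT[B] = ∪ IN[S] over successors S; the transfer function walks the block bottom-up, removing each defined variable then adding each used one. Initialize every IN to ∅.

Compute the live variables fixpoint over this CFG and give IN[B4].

Fixpoint table:
  B0:   IN={c, d, e}   OUT={a, c, e, f}
  B1:   IN={a, c, e, f}   OUT={a, c, d, e, f}
  B2:   IN={a, c, d, e, f}   OUT={a, b, c, d, e, f}
  B3:   IN={a, b, f}   OUT={a, b, c, f}
  B4:   IN={a, b, c, f}   OUT={a, b, c, d, e, f}
  B5:   IN={a, b, c, d, e, f}   OUT={a, b, c, d, e, f}
  B6:   IN={b, c, d, e, f}   OUT={b, c, d, e, f}
  B7:   IN={b, c, d, e, f}   OUT={a, b, c, d, e, f}
  B8:   IN={a, d, e}   OUT={}

Merge at B4: OUT[B4] = IN[B5] = {a, b, c, d, e, f}
Applying B4's transfer function to that OUT value gives IN[B4] (row B4 above).

Answer: {a, b, c, f}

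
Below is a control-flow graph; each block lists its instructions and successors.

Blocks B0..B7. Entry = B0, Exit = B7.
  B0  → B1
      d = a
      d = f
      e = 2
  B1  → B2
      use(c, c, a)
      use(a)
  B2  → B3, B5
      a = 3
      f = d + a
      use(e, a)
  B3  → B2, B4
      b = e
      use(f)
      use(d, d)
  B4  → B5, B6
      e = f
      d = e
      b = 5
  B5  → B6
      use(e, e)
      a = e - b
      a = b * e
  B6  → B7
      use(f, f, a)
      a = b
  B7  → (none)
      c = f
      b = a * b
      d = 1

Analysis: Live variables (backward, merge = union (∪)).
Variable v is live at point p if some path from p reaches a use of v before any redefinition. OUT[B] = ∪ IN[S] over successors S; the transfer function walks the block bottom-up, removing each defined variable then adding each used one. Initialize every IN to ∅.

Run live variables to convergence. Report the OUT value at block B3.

Answer: {a, b, d, e, f}

Working:
Fixpoint table:
  B0: | IN={a, b, c, f} | OUT={a, b, c, d, e}
  B1: | IN={a, b, c, d, e} | OUT={b, d, e}
  B2: | IN={b, d, e} | OUT={a, b, d, e, f}
  B3: | IN={a, d, e, f} | OUT={a, b, d, e, f}
  B4: | IN={a, f} | OUT={a, b, e, f}
  B5: | IN={b, e, f} | OUT={a, b, f}
  B6: | IN={a, b, f} | OUT={a, b, f}
  B7: | IN={a, b, f} | OUT={}

Merge at B3: OUT[B3] = IN[B2] ⊔ IN[B4] = {a, b, d, e, f}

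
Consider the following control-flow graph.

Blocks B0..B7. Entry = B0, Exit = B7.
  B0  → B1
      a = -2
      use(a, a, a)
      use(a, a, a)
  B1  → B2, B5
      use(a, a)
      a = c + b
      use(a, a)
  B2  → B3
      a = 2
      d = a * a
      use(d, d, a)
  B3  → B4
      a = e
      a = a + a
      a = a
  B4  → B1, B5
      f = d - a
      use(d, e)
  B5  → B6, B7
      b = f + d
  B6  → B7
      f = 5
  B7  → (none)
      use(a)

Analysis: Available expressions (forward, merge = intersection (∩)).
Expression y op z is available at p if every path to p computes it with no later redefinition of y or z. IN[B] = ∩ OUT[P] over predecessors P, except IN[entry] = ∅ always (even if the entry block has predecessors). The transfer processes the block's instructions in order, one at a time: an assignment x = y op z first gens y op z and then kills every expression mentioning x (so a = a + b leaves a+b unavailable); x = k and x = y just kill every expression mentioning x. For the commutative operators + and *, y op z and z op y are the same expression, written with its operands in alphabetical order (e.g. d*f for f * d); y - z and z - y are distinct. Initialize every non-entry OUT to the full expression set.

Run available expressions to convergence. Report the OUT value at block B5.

Answer: {d+f}

Working:
Fixpoint table:
  B0:   IN={}   OUT={}
  B1:   IN={}   OUT={b+c}
  B2:   IN={b+c}   OUT={a*a, b+c}
  B3:   IN={a*a, b+c}   OUT={b+c}
  B4:   IN={b+c}   OUT={b+c, d-a}
  B5:   IN={b+c}   OUT={d+f}
  B6:   IN={d+f}   OUT={}
  B7:   IN={}   OUT={}

Merge at B5: IN[B5] = OUT[B1] ∩ OUT[B4] = {b+c}
Applying B5's transfer function to that IN value gives OUT[B5] (row B5 above).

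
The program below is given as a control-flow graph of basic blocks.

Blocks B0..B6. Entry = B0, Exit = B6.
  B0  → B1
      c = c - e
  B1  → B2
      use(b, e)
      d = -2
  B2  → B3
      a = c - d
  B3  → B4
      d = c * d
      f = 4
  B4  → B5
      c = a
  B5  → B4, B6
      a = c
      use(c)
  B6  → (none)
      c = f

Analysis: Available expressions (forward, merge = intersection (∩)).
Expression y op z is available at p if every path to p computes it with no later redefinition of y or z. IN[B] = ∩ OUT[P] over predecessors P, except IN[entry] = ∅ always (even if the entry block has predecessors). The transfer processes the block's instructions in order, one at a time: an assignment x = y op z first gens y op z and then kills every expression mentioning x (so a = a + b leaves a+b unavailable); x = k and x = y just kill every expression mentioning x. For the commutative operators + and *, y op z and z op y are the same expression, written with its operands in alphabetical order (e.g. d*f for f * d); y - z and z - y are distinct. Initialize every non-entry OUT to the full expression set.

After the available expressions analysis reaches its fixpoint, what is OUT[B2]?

Fixpoint table:
  B0:   IN={}   OUT={}
  B1:   IN={}   OUT={}
  B2:   IN={}   OUT={c-d}
  B3:   IN={c-d}   OUT={}
  B4:   IN={}   OUT={}
  B5:   IN={}   OUT={}
  B6:   IN={}   OUT={}

Merge at B2: IN[B2] = OUT[B1] = {}
Applying B2's transfer function to that IN value gives OUT[B2] (row B2 above).

Answer: {c-d}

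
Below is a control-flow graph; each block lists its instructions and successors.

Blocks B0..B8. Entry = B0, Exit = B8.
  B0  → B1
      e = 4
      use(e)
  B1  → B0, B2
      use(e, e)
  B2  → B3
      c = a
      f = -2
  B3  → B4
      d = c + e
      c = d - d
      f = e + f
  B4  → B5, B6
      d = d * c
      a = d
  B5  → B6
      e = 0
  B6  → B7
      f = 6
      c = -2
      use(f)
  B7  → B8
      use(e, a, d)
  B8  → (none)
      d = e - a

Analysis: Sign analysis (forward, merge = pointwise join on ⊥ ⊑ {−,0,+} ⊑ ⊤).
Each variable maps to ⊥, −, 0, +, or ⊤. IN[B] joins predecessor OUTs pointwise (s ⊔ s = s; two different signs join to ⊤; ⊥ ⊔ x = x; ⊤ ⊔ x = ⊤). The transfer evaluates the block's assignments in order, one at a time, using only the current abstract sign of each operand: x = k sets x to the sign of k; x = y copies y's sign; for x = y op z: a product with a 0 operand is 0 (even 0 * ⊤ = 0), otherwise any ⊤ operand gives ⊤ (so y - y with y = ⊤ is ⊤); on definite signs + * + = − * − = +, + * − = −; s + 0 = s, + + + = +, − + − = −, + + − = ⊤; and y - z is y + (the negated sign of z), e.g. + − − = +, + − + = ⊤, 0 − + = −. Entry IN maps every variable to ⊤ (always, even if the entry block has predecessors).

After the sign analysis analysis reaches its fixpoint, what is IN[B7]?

Fixpoint table:
  B0:   IN=(all ⊤)   OUT={e:+; rest ⊤}
  B1:   IN={e:+; rest ⊤}   OUT={e:+; rest ⊤}
  B2:   IN={e:+; rest ⊤}   OUT={e:+, f:-; rest ⊤}
  B3:   IN={e:+, f:-; rest ⊤}   OUT={e:+; rest ⊤}
  B4:   IN={e:+; rest ⊤}   OUT={e:+; rest ⊤}
  B5:   IN={e:+; rest ⊤}   OUT={e:0; rest ⊤}
  B6:   IN=(all ⊤)   OUT={c:-, f:+; rest ⊤}
  B7:   IN={c:-, f:+; rest ⊤}   OUT={c:-, f:+; rest ⊤}
  B8:   IN={c:-, f:+; rest ⊤}   OUT={c:-, f:+; rest ⊤}

Merge at B7: IN[B7] = OUT[B6] = {a: ⊤, b: ⊤, c: -, d: ⊤, e: ⊤, f: +}

Answer: {a: ⊤, b: ⊤, c: -, d: ⊤, e: ⊤, f: +}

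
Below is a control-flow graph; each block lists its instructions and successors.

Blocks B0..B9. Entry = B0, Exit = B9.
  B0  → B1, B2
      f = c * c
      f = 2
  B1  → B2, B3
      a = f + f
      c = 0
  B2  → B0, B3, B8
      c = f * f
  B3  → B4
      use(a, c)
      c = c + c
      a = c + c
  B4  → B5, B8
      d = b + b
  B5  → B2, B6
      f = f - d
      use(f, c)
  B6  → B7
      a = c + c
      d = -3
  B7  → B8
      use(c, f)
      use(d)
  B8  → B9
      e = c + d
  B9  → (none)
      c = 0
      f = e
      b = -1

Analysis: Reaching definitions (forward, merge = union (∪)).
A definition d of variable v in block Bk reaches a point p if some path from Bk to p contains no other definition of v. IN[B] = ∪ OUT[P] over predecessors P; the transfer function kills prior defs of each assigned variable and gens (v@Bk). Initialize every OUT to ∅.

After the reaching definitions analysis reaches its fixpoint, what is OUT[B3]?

Per-block solution:
  B0:   IN={a@B1, a@B3, c@B2, d@B4, f@B0, f@B5}   OUT={a@B1, a@B3, c@B2, d@B4, f@B0}
  B1:   IN={a@B1, a@B3, c@B2, d@B4, f@B0}   OUT={a@B1, c@B1, d@B4, f@B0}
  B2:   IN={a@B1, a@B3, c@B1, c@B2, c@B3, d@B4, f@B0, f@B5}   OUT={a@B1, a@B3, c@B2, d@B4, f@B0, f@B5}
  B3:   IN={a@B1, a@B3, c@B1, c@B2, d@B4, f@B0, f@B5}   OUT={a@B3, c@B3, d@B4, f@B0, f@B5}
  B4:   IN={a@B3, c@B3, d@B4, f@B0, f@B5}   OUT={a@B3, c@B3, d@B4, f@B0, f@B5}
  B5:   IN={a@B3, c@B3, d@B4, f@B0, f@B5}   OUT={a@B3, c@B3, d@B4, f@B5}
  B6:   IN={a@B3, c@B3, d@B4, f@B5}   OUT={a@B6, c@B3, d@B6, f@B5}
  B7:   IN={a@B6, c@B3, d@B6, f@B5}   OUT={a@B6, c@B3, d@B6, f@B5}
  B8:   IN={a@B1, a@B3, a@B6, c@B2, c@B3, d@B4, d@B6, f@B0, f@B5}   OUT={a@B1, a@B3, a@B6, c@B2, c@B3, d@B4, d@B6, e@B8, f@B0, f@B5}
  B9:   IN={a@B1, a@B3, a@B6, c@B2, c@B3, d@B4, d@B6, e@B8, f@B0, f@B5}   OUT={a@B1, a@B3, a@B6, b@B9, c@B9, d@B4, d@B6, e@B8, f@B9}

Merge at B3: IN[B3] = OUT[B1] ⊔ OUT[B2] = {a@B1, a@B3, c@B1, c@B2, d@B4, f@B0, f@B5}
Applying B3's transfer function to that IN value gives OUT[B3] (row B3 above).

Answer: {a@B3, c@B3, d@B4, f@B0, f@B5}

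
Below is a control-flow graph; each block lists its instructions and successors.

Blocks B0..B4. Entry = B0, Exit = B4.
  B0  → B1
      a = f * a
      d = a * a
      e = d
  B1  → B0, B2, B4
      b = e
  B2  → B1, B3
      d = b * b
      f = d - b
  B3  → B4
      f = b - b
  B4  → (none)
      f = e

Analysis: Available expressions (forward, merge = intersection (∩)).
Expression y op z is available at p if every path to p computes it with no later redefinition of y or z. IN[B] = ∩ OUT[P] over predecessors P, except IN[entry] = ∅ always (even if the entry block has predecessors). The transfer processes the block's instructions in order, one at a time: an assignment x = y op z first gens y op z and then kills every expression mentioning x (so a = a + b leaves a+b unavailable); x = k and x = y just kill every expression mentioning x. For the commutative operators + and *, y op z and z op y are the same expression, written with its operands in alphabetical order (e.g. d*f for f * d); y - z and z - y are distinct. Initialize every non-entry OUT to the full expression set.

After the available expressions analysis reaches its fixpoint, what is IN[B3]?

Answer: {a*a, b*b, d-b}

Trace:
Per-block solution:
  B0:   IN={}   OUT={a*a}
  B1:   IN={a*a}   OUT={a*a}
  B2:   IN={a*a}   OUT={a*a, b*b, d-b}
  B3:   IN={a*a, b*b, d-b}   OUT={a*a, b*b, b-b, d-b}
  B4:   IN={a*a}   OUT={a*a}

Merge at B3: IN[B3] = OUT[B2] = {a*a, b*b, d-b}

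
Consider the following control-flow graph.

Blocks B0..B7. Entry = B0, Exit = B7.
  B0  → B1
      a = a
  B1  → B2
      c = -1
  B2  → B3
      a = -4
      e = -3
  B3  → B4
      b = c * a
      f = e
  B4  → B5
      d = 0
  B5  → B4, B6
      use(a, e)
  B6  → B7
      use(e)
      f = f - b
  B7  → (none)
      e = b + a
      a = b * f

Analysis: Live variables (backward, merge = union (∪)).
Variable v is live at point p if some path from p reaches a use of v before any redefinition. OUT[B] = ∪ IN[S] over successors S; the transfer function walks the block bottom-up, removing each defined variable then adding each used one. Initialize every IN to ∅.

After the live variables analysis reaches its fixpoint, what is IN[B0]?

Fixpoint table:
  B0:  IN={a}  OUT={}
  B1:  IN={}  OUT={c}
  B2:  IN={c}  OUT={a, c, e}
  B3:  IN={a, c, e}  OUT={a, b, e, f}
  B4:  IN={a, b, e, f}  OUT={a, b, e, f}
  B5:  IN={a, b, e, f}  OUT={a, b, e, f}
  B6:  IN={a, b, e, f}  OUT={a, b, f}
  B7:  IN={a, b, f}  OUT={}

Merge at B0: OUT[B0] = IN[B1] = {}
Applying B0's transfer function to that OUT value gives IN[B0] (row B0 above).

Answer: {a}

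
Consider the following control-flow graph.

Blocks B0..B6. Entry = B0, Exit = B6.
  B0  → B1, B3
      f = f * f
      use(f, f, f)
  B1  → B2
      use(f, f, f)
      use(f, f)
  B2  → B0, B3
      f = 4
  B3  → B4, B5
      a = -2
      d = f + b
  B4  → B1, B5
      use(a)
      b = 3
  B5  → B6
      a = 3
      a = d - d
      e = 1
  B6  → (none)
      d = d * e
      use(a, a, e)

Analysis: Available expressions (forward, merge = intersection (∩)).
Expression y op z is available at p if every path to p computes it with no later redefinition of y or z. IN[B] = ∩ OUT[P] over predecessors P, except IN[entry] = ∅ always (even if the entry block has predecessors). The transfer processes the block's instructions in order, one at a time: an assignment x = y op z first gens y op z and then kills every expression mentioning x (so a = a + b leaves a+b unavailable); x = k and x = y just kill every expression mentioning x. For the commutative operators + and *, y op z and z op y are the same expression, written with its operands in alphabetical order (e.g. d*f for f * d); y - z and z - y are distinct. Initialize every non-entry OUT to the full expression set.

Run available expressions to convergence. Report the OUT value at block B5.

Answer: {d-d}

Trace:
Fixpoint table:
  B0:  IN={}  OUT={}
  B1:  IN={}  OUT={}
  B2:  IN={}  OUT={}
  B3:  IN={}  OUT={b+f}
  B4:  IN={b+f}  OUT={}
  B5:  IN={}  OUT={d-d}
  B6:  IN={d-d}  OUT={}

Merge at B5: IN[B5] = OUT[B3] ∩ OUT[B4] = {}
Applying B5's transfer function to that IN value gives OUT[B5] (row B5 above).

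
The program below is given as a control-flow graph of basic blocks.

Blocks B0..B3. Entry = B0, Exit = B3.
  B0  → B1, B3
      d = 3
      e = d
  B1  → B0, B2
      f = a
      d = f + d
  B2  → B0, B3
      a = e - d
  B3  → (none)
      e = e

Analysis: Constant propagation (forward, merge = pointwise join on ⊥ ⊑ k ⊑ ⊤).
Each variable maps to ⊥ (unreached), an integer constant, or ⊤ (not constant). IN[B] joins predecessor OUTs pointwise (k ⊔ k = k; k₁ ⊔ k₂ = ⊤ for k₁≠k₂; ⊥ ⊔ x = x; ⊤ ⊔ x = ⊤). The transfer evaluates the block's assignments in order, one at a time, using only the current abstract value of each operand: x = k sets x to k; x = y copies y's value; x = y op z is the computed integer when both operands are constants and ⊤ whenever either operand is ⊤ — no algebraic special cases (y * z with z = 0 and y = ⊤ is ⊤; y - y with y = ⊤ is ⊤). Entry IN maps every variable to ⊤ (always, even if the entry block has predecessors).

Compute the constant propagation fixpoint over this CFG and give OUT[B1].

Answer: {a: ⊤, b: ⊤, c: ⊤, d: ⊤, e: 3, f: ⊤}

Derivation:
Fixpoint table:
  B0: | IN=(all ⊤) | OUT={d:3, e:3; rest ⊤}
  B1: | IN={d:3, e:3; rest ⊤} | OUT={e:3; rest ⊤}
  B2: | IN={e:3; rest ⊤} | OUT={e:3; rest ⊤}
  B3: | IN={e:3; rest ⊤} | OUT={e:3; rest ⊤}

Merge at B1: IN[B1] = OUT[B0] = {a: ⊤, b: ⊤, c: ⊤, d: 3, e: 3, f: ⊤}
Applying B1's transfer function to that IN value gives OUT[B1] (row B1 above).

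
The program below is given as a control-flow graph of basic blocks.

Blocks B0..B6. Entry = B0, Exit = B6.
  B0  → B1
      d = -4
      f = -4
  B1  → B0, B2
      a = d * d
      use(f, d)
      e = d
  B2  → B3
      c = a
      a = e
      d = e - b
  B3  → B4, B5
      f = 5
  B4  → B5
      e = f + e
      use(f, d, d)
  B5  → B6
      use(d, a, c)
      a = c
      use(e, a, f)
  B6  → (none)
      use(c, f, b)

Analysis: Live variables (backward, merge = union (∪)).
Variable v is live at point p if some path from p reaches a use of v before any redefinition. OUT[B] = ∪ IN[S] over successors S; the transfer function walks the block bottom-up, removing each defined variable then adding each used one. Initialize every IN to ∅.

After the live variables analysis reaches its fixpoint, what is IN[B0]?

Answer: {b}

Trace:
Converged values:
  B0: | IN={b} | OUT={b, d, f}
  B1: | IN={b, d, f} | OUT={a, b, e}
  B2: | IN={a, b, e} | OUT={a, b, c, d, e}
  B3: | IN={a, b, c, d, e} | OUT={a, b, c, d, e, f}
  B4: | IN={a, b, c, d, e, f} | OUT={a, b, c, d, e, f}
  B5: | IN={a, b, c, d, e, f} | OUT={b, c, f}
  B6: | IN={b, c, f} | OUT={}

Merge at B0: OUT[B0] = IN[B1] = {b, d, f}
Applying B0's transfer function to that OUT value gives IN[B0] (row B0 above).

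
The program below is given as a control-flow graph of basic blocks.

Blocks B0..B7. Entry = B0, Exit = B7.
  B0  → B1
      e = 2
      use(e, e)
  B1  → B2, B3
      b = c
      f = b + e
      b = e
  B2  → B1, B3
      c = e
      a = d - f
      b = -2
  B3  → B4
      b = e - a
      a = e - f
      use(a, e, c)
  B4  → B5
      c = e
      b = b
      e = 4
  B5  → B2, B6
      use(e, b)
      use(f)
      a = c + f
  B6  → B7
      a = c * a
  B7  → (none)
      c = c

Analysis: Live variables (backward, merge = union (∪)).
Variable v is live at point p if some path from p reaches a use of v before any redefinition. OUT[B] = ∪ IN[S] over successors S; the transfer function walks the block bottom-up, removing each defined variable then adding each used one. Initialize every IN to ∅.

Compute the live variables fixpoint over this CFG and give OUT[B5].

Answer: {a, c, d, e, f}

Working:
Per-block solution:
  B0: | IN={a, c, d} | OUT={a, c, d, e}
  B1: | IN={a, c, d, e} | OUT={a, c, d, e, f}
  B2: | IN={d, e, f} | OUT={a, c, d, e, f}
  B3: | IN={a, c, d, e, f} | OUT={b, d, e, f}
  B4: | IN={b, d, e, f} | OUT={b, c, d, e, f}
  B5: | IN={b, c, d, e, f} | OUT={a, c, d, e, f}
  B6: | IN={a, c} | OUT={c}
  B7: | IN={c} | OUT={}

Merge at B5: OUT[B5] = IN[B2] ⊔ IN[B6] = {a, c, d, e, f}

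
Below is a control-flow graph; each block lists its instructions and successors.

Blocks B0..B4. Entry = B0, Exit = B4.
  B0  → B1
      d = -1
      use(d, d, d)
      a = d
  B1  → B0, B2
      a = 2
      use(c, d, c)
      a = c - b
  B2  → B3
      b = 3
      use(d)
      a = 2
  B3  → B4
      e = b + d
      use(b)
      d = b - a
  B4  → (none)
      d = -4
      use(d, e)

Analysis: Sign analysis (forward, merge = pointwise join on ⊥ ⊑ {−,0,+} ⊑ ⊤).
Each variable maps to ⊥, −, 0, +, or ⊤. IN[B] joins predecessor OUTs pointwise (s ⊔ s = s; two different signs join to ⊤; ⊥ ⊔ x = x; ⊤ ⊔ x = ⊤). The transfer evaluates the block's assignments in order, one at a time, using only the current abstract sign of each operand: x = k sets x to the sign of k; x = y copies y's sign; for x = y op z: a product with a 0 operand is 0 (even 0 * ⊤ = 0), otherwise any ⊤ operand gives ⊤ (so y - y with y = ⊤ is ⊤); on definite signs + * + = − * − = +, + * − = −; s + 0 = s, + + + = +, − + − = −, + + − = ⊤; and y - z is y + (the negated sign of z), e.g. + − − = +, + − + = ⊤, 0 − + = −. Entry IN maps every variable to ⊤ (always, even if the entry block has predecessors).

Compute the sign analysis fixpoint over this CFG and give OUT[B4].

Answer: {a: +, b: +, c: ⊤, d: -, e: ⊤, f: ⊤}

Working:
Fixpoint table:
  B0:  IN=(all ⊤)  OUT={a:-, d:-; rest ⊤}
  B1:  IN={a:-, d:-; rest ⊤}  OUT={d:-; rest ⊤}
  B2:  IN={d:-; rest ⊤}  OUT={a:+, b:+, d:-; rest ⊤}
  B3:  IN={a:+, b:+, d:-; rest ⊤}  OUT={a:+, b:+; rest ⊤}
  B4:  IN={a:+, b:+; rest ⊤}  OUT={a:+, b:+, d:-; rest ⊤}

Merge at B4: IN[B4] = OUT[B3] = {a: +, b: +, c: ⊤, d: ⊤, e: ⊤, f: ⊤}
Applying B4's transfer function to that IN value gives OUT[B4] (row B4 above).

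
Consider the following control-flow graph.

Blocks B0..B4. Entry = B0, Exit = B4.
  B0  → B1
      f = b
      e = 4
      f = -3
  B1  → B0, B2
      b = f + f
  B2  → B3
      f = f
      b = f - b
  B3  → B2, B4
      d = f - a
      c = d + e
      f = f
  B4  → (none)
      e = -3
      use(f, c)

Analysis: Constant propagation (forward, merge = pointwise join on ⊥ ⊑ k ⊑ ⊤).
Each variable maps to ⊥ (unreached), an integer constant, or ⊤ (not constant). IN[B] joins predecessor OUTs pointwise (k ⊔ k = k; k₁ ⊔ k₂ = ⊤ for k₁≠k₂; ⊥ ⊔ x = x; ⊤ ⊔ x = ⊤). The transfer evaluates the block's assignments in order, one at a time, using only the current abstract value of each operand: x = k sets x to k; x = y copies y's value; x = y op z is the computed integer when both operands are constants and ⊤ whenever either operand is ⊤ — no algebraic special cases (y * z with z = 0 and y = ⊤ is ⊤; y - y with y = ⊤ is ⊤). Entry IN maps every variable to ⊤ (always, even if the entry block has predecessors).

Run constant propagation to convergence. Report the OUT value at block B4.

Answer: {a: ⊤, b: ⊤, c: ⊤, d: ⊤, e: -3, f: -3}

Trace:
Converged values:
  B0:  IN=(all ⊤)  OUT={e:4, f:-3; rest ⊤}
  B1:  IN={e:4, f:-3; rest ⊤}  OUT={b:-6, e:4, f:-3; rest ⊤}
  B2:  IN={e:4, f:-3; rest ⊤}  OUT={e:4, f:-3; rest ⊤}
  B3:  IN={e:4, f:-3; rest ⊤}  OUT={e:4, f:-3; rest ⊤}
  B4:  IN={e:4, f:-3; rest ⊤}  OUT={e:-3, f:-3; rest ⊤}

Merge at B4: IN[B4] = OUT[B3] = {a: ⊤, b: ⊤, c: ⊤, d: ⊤, e: 4, f: -3}
Applying B4's transfer function to that IN value gives OUT[B4] (row B4 above).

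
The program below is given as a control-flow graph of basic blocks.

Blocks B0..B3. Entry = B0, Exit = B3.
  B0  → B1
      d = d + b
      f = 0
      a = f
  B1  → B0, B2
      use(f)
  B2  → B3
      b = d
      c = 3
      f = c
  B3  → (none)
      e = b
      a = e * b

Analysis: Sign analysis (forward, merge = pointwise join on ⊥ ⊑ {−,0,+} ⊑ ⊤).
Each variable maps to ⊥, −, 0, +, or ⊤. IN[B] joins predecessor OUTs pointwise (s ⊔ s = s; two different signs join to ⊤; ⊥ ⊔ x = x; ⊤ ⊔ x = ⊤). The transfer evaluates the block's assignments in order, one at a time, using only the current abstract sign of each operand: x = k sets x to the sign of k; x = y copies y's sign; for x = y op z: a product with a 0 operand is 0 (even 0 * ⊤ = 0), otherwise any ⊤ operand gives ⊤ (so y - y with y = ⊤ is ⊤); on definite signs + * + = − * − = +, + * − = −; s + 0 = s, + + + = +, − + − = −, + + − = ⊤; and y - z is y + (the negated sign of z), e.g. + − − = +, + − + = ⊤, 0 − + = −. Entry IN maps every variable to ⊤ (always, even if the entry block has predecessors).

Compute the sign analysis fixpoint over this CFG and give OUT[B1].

Per-block solution:
  B0:  IN=(all ⊤)  OUT={a:0, f:0; rest ⊤}
  B1:  IN={a:0, f:0; rest ⊤}  OUT={a:0, f:0; rest ⊤}
  B2:  IN={a:0, f:0; rest ⊤}  OUT={a:0, c:+, f:+; rest ⊤}
  B3:  IN={a:0, c:+, f:+; rest ⊤}  OUT={c:+, f:+; rest ⊤}

Merge at B1: IN[B1] = OUT[B0] = {a: 0, b: ⊤, c: ⊤, d: ⊤, e: ⊤, f: 0}
Applying B1's transfer function to that IN value gives OUT[B1] (row B1 above).

Answer: {a: 0, b: ⊤, c: ⊤, d: ⊤, e: ⊤, f: 0}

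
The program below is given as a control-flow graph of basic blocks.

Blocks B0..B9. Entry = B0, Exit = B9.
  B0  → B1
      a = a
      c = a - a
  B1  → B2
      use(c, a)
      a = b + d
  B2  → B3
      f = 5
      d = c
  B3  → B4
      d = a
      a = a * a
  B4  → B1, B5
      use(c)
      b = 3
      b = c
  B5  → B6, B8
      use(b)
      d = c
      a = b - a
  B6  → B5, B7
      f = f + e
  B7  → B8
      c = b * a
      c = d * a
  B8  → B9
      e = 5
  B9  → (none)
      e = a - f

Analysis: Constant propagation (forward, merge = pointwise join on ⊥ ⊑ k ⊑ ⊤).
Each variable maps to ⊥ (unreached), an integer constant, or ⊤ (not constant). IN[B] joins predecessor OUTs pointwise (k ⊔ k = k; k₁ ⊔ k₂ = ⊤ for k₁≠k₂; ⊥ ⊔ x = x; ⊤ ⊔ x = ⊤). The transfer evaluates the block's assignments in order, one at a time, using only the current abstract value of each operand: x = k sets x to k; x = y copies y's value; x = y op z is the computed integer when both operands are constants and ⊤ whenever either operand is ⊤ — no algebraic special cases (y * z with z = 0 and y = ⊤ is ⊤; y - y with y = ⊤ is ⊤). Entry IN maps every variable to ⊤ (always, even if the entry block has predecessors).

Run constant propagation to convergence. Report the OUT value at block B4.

Answer: {a: ⊤, b: ⊤, c: ⊤, d: ⊤, e: ⊤, f: 5}

Trace:
Per-block solution:
  B0:  IN=(all ⊤)  OUT=(all ⊤)
  B1:  IN=(all ⊤)  OUT=(all ⊤)
  B2:  IN=(all ⊤)  OUT={f:5; rest ⊤}
  B3:  IN={f:5; rest ⊤}  OUT={f:5; rest ⊤}
  B4:  IN={f:5; rest ⊤}  OUT={f:5; rest ⊤}
  B5:  IN=(all ⊤)  OUT=(all ⊤)
  B6:  IN=(all ⊤)  OUT=(all ⊤)
  B7:  IN=(all ⊤)  OUT=(all ⊤)
  B8:  IN=(all ⊤)  OUT={e:5; rest ⊤}
  B9:  IN={e:5; rest ⊤}  OUT=(all ⊤)

Merge at B4: IN[B4] = OUT[B3] = {a: ⊤, b: ⊤, c: ⊤, d: ⊤, e: ⊤, f: 5}
Applying B4's transfer function to that IN value gives OUT[B4] (row B4 above).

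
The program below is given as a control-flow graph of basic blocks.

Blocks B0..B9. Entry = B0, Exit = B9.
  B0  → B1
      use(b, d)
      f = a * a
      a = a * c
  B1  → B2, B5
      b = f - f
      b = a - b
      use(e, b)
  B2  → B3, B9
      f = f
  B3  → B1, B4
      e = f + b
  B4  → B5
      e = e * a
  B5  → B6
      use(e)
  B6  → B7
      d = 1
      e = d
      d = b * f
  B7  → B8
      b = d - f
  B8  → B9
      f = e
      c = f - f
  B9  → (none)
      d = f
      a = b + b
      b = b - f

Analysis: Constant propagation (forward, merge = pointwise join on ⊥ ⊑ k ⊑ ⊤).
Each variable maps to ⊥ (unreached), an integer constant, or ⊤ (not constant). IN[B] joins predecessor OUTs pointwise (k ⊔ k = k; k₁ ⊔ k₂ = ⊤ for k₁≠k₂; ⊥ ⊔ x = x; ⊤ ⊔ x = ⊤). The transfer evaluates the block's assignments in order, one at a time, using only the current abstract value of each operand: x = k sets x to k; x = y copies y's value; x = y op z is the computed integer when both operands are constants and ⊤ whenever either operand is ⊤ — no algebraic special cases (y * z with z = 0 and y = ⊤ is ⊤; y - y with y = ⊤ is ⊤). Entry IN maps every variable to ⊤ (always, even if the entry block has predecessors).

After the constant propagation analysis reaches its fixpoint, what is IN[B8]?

Converged values:
  B0:  IN=(all ⊤)  OUT=(all ⊤)
  B1:  IN=(all ⊤)  OUT=(all ⊤)
  B2:  IN=(all ⊤)  OUT=(all ⊤)
  B3:  IN=(all ⊤)  OUT=(all ⊤)
  B4:  IN=(all ⊤)  OUT=(all ⊤)
  B5:  IN=(all ⊤)  OUT=(all ⊤)
  B6:  IN=(all ⊤)  OUT={e:1; rest ⊤}
  B7:  IN={e:1; rest ⊤}  OUT={e:1; rest ⊤}
  B8:  IN={e:1; rest ⊤}  OUT={c:0, e:1, f:1; rest ⊤}
  B9:  IN=(all ⊤)  OUT=(all ⊤)

Merge at B8: IN[B8] = OUT[B7] = {a: ⊤, b: ⊤, c: ⊤, d: ⊤, e: 1, f: ⊤}

Answer: {a: ⊤, b: ⊤, c: ⊤, d: ⊤, e: 1, f: ⊤}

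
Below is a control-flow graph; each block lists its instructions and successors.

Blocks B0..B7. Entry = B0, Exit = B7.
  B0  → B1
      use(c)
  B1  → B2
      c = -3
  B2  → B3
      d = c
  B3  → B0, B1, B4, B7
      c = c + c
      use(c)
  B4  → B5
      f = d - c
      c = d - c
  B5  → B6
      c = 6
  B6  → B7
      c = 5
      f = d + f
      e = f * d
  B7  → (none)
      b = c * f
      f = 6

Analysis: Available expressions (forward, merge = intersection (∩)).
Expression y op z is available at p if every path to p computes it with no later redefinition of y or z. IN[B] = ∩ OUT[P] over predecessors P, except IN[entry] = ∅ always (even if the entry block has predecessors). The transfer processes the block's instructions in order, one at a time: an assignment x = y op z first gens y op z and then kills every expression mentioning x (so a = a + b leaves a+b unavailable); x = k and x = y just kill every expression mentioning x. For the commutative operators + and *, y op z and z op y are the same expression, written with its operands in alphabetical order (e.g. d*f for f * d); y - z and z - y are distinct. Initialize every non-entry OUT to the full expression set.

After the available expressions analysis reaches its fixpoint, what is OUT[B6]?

Answer: {d*f}

Derivation:
Converged values:
  B0:  IN={}  OUT={}
  B1:  IN={}  OUT={}
  B2:  IN={}  OUT={}
  B3:  IN={}  OUT={}
  B4:  IN={}  OUT={}
  B5:  IN={}  OUT={}
  B6:  IN={}  OUT={d*f}
  B7:  IN={}  OUT={}

Merge at B6: IN[B6] = OUT[B5] = {}
Applying B6's transfer function to that IN value gives OUT[B6] (row B6 above).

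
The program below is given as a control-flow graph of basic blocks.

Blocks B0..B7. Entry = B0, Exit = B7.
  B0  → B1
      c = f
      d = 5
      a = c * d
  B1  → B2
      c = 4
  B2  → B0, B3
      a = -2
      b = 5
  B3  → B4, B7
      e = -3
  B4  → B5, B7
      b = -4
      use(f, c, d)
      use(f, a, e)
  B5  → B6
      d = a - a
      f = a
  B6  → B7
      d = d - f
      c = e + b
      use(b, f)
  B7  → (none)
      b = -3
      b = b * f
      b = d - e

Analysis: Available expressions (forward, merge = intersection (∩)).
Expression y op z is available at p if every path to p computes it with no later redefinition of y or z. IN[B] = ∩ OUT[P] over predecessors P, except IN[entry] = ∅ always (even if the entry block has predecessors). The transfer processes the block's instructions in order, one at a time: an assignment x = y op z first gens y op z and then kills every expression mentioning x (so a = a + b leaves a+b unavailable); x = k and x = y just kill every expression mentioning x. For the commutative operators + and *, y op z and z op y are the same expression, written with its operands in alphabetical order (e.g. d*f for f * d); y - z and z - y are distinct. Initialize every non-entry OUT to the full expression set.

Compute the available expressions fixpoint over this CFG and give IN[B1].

Answer: {c*d}

Trace:
Converged values:
  B0: | IN={} | OUT={c*d}
  B1: | IN={c*d} | OUT={}
  B2: | IN={} | OUT={}
  B3: | IN={} | OUT={}
  B4: | IN={} | OUT={}
  B5: | IN={} | OUT={a-a}
  B6: | IN={a-a} | OUT={a-a, b+e}
  B7: | IN={} | OUT={d-e}

Merge at B1: IN[B1] = OUT[B0] = {c*d}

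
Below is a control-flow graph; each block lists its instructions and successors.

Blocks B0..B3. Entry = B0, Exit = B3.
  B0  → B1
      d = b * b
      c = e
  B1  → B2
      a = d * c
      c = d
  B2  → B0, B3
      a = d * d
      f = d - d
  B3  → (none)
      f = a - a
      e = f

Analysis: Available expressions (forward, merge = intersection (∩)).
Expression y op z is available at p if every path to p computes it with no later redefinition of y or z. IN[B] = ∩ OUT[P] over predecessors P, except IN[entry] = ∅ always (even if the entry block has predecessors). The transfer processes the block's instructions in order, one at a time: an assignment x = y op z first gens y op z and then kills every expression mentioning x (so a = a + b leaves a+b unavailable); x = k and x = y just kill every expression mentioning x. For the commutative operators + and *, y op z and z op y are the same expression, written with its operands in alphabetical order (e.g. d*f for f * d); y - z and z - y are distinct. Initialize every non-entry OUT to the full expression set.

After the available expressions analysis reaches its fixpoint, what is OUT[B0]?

Answer: {b*b}

Trace:
Converged values:
  B0: | IN={} | OUT={b*b}
  B1: | IN={b*b} | OUT={b*b}
  B2: | IN={b*b} | OUT={b*b, d*d, d-d}
  B3: | IN={b*b, d*d, d-d} | OUT={a-a, b*b, d*d, d-d}

Merge at B0 (entry node, so the boundary value {} is joined with the incoming edge(s)): IN[B0] = {} ∩ OUT[B2] = {}
Applying B0's transfer function to that IN value gives OUT[B0] (row B0 above).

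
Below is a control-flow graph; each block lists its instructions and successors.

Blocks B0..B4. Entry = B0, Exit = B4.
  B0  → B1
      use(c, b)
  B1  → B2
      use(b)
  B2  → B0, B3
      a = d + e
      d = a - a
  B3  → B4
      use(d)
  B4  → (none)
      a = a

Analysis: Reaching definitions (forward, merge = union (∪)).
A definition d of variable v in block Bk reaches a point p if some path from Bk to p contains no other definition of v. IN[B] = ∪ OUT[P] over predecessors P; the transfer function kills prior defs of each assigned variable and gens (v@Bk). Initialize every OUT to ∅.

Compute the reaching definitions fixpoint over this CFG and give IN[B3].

Fixpoint table:
  B0: | IN={a@B2, d@B2} | OUT={a@B2, d@B2}
  B1: | IN={a@B2, d@B2} | OUT={a@B2, d@B2}
  B2: | IN={a@B2, d@B2} | OUT={a@B2, d@B2}
  B3: | IN={a@B2, d@B2} | OUT={a@B2, d@B2}
  B4: | IN={a@B2, d@B2} | OUT={a@B4, d@B2}

Merge at B3: IN[B3] = OUT[B2] = {a@B2, d@B2}

Answer: {a@B2, d@B2}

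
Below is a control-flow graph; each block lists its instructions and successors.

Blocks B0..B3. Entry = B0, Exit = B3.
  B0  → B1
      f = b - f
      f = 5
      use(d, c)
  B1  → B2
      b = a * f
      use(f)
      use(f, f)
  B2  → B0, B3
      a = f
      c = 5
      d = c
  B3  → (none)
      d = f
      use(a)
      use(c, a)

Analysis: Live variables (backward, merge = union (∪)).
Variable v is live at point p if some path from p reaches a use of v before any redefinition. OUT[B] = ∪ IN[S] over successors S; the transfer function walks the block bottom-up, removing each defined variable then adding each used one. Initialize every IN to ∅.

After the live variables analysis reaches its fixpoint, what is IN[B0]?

Answer: {a, b, c, d, f}

Working:
Converged values:
  B0: | IN={a, b, c, d, f} | OUT={a, f}
  B1: | IN={a, f} | OUT={b, f}
  B2: | IN={b, f} | OUT={a, b, c, d, f}
  B3: | IN={a, c, f} | OUT={}

Merge at B0: OUT[B0] = IN[B1] = {a, f}
Applying B0's transfer function to that OUT value gives IN[B0] (row B0 above).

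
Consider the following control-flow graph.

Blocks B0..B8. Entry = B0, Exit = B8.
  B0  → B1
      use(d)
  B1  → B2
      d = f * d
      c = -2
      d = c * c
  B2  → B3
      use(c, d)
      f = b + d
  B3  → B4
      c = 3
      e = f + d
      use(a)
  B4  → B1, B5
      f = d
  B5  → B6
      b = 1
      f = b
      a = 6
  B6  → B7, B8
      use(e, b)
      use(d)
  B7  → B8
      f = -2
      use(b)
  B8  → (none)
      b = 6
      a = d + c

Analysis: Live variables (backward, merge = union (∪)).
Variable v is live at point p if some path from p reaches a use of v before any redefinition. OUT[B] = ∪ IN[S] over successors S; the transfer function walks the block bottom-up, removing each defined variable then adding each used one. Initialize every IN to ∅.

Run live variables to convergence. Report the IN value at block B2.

Converged values:
  B0:  IN={a, b, d, f}  OUT={a, b, d, f}
  B1:  IN={a, b, d, f}  OUT={a, b, c, d}
  B2:  IN={a, b, c, d}  OUT={a, b, d, f}
  B3:  IN={a, b, d, f}  OUT={a, b, c, d, e}
  B4:  IN={a, b, c, d, e}  OUT={a, b, c, d, e, f}
  B5:  IN={c, d, e}  OUT={b, c, d, e}
  B6:  IN={b, c, d, e}  OUT={b, c, d}
  B7:  IN={b, c, d}  OUT={c, d}
  B8:  IN={c, d}  OUT={}

Merge at B2: OUT[B2] = IN[B3] = {a, b, d, f}
Applying B2's transfer function to that OUT value gives IN[B2] (row B2 above).

Answer: {a, b, c, d}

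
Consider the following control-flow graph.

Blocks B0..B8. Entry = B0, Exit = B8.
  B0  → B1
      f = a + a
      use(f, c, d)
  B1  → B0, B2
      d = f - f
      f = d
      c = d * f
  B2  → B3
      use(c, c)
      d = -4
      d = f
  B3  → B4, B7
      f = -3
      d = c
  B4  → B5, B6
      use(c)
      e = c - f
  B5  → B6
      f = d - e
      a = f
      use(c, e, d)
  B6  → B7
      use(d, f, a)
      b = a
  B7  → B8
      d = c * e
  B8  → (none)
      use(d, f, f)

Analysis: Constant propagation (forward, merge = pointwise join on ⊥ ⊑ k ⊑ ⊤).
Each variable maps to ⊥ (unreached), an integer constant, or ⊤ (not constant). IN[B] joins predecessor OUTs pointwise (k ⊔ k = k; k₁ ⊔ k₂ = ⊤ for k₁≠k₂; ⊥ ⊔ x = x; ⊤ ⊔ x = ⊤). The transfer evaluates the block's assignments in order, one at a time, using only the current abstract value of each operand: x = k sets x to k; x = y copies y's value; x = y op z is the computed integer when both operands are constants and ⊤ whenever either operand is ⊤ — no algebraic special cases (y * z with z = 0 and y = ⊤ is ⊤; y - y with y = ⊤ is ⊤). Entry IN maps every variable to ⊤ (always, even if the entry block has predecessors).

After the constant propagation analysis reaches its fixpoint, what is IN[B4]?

Answer: {a: ⊤, b: ⊤, c: ⊤, d: ⊤, e: ⊤, f: -3}

Working:
Fixpoint table:
  B0:   IN=(all ⊤)   OUT=(all ⊤)
  B1:   IN=(all ⊤)   OUT=(all ⊤)
  B2:   IN=(all ⊤)   OUT=(all ⊤)
  B3:   IN=(all ⊤)   OUT={f:-3; rest ⊤}
  B4:   IN={f:-3; rest ⊤}   OUT={f:-3; rest ⊤}
  B5:   IN={f:-3; rest ⊤}   OUT=(all ⊤)
  B6:   IN=(all ⊤)   OUT=(all ⊤)
  B7:   IN=(all ⊤)   OUT=(all ⊤)
  B8:   IN=(all ⊤)   OUT=(all ⊤)

Merge at B4: IN[B4] = OUT[B3] = {a: ⊤, b: ⊤, c: ⊤, d: ⊤, e: ⊤, f: -3}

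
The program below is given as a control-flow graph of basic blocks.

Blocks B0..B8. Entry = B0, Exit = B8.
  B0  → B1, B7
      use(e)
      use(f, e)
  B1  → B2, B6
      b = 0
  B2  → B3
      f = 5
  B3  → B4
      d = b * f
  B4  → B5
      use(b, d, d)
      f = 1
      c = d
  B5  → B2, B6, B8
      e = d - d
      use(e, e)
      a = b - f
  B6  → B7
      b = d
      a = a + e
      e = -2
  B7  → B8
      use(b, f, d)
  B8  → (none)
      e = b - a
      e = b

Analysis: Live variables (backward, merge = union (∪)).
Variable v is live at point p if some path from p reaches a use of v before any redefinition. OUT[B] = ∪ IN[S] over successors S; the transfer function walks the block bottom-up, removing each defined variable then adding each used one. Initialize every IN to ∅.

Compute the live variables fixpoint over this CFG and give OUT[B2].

Answer: {b, f}

Trace:
Per-block solution:
  B0: | IN={a, b, d, e, f} | OUT={a, b, d, e, f}
  B1: | IN={a, d, e, f} | OUT={a, b, d, e, f}
  B2: | IN={b} | OUT={b, f}
  B3: | IN={b, f} | OUT={b, d}
  B4: | IN={b, d} | OUT={b, d, f}
  B5: | IN={b, d, f} | OUT={a, b, d, e, f}
  B6: | IN={a, d, e, f} | OUT={a, b, d, f}
  B7: | IN={a, b, d, f} | OUT={a, b}
  B8: | IN={a, b} | OUT={}

Merge at B2: OUT[B2] = IN[B3] = {b, f}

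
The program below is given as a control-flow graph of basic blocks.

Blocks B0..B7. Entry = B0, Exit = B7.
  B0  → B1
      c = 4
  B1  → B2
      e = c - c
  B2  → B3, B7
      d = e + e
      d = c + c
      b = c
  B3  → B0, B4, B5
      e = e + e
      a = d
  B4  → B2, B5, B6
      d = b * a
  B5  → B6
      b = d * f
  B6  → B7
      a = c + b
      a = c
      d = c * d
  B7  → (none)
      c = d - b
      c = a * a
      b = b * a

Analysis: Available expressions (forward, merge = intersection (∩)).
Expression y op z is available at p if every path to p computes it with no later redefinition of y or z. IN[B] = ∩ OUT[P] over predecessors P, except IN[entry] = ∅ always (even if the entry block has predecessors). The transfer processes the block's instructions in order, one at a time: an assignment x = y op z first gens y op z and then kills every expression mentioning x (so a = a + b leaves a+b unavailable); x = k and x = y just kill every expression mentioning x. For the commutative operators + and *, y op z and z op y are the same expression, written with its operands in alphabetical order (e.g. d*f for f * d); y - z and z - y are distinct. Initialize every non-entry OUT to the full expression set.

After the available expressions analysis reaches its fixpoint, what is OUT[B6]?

Converged values:
  B0:  IN={}  OUT={}
  B1:  IN={}  OUT={c-c}
  B2:  IN={c-c}  OUT={c+c, c-c, e+e}
  B3:  IN={c+c, c-c, e+e}  OUT={c+c, c-c}
  B4:  IN={c+c, c-c}  OUT={a*b, c+c, c-c}
  B5:  IN={c+c, c-c}  OUT={c+c, c-c, d*f}
  B6:  IN={c+c, c-c}  OUT={b+c, c+c, c-c}
  B7:  IN={c+c, c-c}  OUT={a*a}

Merge at B6: IN[B6] = OUT[B4] ∩ OUT[B5] = {c+c, c-c}
Applying B6's transfer function to that IN value gives OUT[B6] (row B6 above).

Answer: {b+c, c+c, c-c}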